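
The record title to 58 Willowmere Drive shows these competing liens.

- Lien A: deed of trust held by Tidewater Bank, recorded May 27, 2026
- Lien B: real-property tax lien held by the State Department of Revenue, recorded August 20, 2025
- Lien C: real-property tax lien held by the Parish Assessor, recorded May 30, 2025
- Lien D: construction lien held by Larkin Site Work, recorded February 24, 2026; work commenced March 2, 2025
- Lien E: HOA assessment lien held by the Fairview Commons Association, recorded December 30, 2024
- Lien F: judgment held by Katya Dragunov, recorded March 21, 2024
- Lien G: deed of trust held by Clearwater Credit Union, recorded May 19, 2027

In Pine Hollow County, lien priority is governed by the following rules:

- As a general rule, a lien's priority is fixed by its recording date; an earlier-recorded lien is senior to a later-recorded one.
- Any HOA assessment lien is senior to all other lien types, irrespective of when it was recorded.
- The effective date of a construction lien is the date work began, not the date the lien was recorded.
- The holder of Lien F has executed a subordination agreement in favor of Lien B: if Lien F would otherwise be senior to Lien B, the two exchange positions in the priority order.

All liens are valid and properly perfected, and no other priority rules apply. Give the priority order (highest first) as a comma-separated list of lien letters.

First, effective dates: D is treated as recorded March 2, 2025, the work-commencement date.
E is an HOA assessment lien, so it outranks all other liens regardless of date.
Remaining liens by effective date: F (March 21, 2024), D (March 2, 2025), C (May 30, 2025), B (August 20, 2025), A (May 27, 2026), G (May 19, 2027).
F is senior to B before the subordination, so the two trade places.

E, B, D, C, F, A, G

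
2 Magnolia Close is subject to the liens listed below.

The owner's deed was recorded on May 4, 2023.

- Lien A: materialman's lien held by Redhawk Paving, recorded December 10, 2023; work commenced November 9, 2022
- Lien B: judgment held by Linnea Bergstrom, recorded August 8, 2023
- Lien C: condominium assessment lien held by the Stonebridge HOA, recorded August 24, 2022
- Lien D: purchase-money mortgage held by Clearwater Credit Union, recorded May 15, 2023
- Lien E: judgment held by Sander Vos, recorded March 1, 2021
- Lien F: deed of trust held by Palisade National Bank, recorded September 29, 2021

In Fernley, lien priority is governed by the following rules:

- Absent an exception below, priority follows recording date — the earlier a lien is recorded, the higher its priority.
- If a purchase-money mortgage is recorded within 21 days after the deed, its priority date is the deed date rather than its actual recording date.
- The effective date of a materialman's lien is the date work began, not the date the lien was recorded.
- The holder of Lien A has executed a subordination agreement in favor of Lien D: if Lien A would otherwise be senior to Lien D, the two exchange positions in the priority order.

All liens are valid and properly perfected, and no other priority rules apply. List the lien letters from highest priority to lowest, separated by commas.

Effective dates: A's effective date is November 9, 2022, when work began; D relates back to the deed date May 4, 2023.
Sorted by effective date: E (March 1, 2021), F (September 29, 2021), C (August 24, 2022), A (November 9, 2022), D (May 4, 2023), B (August 8, 2023).
Because A would otherwise rank above D, the subordination swaps them.

E, F, C, D, A, B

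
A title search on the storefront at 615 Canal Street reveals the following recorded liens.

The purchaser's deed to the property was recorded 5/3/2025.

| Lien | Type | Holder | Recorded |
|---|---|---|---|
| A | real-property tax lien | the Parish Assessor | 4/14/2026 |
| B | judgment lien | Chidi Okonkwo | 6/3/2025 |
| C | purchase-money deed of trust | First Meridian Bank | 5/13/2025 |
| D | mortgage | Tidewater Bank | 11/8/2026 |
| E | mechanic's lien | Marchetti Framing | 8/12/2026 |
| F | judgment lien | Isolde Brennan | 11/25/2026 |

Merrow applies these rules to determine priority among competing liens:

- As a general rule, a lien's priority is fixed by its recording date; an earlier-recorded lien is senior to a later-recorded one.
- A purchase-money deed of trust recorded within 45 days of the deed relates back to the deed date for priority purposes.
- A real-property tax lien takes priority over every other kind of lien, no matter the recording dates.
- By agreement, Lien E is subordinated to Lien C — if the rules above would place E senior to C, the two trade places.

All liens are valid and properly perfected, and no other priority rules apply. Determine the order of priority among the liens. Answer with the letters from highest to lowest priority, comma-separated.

A, C, B, E, D, F

First, effective dates: C relates back to the deed date 5/3/2025.
A, as a real-property tax lien, has superpriority and ranks first.
Among the remaining liens, by effective date: C (5/3/2025), B (6/3/2025), E (8/12/2026), D (11/8/2026), F (11/25/2026).
E is already junior to C, so the subordination agreement changes nothing.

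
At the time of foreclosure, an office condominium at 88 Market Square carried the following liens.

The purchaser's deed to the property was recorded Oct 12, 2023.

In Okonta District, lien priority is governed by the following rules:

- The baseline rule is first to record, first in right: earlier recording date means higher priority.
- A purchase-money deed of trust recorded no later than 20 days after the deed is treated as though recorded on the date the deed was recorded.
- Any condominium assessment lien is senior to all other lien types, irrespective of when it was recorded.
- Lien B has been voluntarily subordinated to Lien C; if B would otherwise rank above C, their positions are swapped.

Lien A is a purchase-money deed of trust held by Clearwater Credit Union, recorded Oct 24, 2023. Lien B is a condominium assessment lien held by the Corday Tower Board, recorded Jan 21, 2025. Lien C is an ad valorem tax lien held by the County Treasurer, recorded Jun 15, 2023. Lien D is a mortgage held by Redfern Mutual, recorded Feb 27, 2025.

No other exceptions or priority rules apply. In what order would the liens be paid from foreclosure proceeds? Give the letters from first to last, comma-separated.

First, effective dates: A relates back to the deed date Oct 12, 2023.
As a condominium assessment lien, B is senior to every other lien.
Remaining liens by effective date: C (Jun 15, 2023), A (Oct 12, 2023), D (Feb 27, 2025).
B would otherwise be senior to C, so under the subordination agreement B and C exchange positions.

C, B, A, D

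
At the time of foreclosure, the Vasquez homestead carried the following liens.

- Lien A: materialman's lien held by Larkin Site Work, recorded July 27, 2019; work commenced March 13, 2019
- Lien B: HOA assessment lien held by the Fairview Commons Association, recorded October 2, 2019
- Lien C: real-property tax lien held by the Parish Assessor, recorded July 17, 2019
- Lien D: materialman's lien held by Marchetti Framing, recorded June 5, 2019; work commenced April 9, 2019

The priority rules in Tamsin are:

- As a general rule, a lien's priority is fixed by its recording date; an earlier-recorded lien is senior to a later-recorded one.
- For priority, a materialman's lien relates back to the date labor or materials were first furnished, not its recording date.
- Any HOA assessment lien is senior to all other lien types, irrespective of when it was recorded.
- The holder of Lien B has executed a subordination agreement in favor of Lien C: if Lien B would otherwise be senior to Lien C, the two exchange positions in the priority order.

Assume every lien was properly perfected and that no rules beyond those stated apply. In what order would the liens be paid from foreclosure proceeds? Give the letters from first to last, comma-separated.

C, A, D, B

Effective dates: A is treated as recorded March 13, 2019, the work-commencement date; D relates back to April 9, 2019 (work commenced).
B is an HOA assessment lien and takes priority over every other lien.
Ordering the rest by effective date: A (March 13, 2019), D (April 9, 2019), C (July 17, 2019).
Because B would otherwise rank above C, the subordination swaps them.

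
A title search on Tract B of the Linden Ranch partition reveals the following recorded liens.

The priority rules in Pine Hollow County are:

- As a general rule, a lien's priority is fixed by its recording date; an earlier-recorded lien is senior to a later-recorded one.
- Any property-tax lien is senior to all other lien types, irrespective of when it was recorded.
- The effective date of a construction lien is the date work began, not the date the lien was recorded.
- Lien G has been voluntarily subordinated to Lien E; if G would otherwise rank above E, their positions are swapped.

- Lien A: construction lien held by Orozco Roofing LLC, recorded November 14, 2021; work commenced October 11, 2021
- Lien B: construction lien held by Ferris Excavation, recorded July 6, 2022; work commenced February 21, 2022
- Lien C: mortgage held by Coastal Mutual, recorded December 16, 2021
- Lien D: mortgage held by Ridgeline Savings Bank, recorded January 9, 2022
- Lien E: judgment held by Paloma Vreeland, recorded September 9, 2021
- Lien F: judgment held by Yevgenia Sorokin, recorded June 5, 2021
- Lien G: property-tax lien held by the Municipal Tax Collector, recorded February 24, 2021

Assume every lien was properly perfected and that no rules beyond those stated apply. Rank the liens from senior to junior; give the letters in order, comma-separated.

Effective dates after the stated exceptions: A's effective date is October 11, 2021, when work began; B relates back to February 21, 2022 (work commenced).
G is a property-tax lien and takes priority over every other lien.
Ordering the rest by effective date: F (June 5, 2021), E (September 9, 2021), A (October 11, 2021), C (December 16, 2021), D (January 9, 2022), B (February 21, 2022).
G would otherwise be senior to E, so under the subordination agreement G and E exchange positions.

E, F, G, A, C, D, B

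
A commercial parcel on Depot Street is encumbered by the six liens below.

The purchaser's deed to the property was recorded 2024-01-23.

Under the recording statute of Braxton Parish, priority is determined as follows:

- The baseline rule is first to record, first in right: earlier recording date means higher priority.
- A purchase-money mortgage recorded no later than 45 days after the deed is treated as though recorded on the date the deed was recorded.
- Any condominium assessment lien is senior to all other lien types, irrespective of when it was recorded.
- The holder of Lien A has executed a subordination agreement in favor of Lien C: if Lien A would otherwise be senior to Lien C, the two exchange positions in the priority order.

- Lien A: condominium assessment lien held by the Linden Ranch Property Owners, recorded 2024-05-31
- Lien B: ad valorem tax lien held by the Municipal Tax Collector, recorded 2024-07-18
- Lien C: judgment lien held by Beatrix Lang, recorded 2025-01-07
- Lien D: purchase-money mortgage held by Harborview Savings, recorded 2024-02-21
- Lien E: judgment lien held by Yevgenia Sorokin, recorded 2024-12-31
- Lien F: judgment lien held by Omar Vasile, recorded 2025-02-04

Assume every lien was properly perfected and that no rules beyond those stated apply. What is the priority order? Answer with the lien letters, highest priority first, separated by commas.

C, D, B, E, A, F

Adjusting effective dates: D was recorded within the 45-day window, so its effective date is the deed date 2024-01-23.
A is a condominium assessment lien, so it outranks all other liens regardless of date.
Remaining liens by effective date: D (2024-01-23), B (2024-07-18), E (2024-12-31), C (2025-01-07), F (2025-02-04).
A would otherwise be senior to C, so under the subordination agreement A and C exchange positions.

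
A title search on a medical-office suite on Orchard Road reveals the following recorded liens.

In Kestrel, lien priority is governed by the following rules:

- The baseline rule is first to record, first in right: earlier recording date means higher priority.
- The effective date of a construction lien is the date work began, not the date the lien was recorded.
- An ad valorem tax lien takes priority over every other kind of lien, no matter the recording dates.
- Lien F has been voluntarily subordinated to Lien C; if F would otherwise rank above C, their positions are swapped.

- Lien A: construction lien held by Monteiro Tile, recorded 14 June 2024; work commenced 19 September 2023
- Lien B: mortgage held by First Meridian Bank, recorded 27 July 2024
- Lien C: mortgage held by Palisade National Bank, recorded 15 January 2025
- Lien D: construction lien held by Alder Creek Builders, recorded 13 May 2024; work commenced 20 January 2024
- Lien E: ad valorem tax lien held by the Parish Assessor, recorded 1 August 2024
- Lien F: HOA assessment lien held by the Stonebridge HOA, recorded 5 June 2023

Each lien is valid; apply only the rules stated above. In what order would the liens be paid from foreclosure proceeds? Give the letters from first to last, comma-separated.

Effective dates: A's effective date is 19 September 2023, when work began; D relates back to 20 January 2024 (work commenced).
E is an ad valorem tax lien, so it outranks all other liens regardless of date.
Remaining liens by effective date: F (5 June 2023), A (19 September 2023), D (20 January 2024), B (27 July 2024), C (15 January 2025).
Because F would otherwise rank above C, the subordination swaps them.

E, C, A, D, B, F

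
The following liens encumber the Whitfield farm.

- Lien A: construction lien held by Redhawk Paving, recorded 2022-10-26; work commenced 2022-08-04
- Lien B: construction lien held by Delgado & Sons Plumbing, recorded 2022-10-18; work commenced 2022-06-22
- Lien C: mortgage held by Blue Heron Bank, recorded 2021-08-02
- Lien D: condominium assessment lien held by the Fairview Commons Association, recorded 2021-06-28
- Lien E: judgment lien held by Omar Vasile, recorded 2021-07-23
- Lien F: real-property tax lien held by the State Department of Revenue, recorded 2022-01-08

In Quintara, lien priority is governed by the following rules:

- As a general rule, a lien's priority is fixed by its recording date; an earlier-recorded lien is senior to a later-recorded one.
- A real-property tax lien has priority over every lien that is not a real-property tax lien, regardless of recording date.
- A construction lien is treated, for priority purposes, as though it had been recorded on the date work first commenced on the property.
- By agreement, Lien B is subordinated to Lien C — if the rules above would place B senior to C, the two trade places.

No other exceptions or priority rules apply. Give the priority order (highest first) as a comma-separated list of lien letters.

Adjusting effective dates: A relates back to 2022-08-04 (work commenced); B is treated as recorded 2022-06-22, the work-commencement date.
F is a real-property tax lien and takes priority over every other lien.
The other liens, earliest effective date first: D (2021-06-28), E (2021-07-23), C (2021-08-02), B (2022-06-22), A (2022-08-04).
Since B is not senior to C, the subordination leaves the order unchanged.

F, D, E, C, B, A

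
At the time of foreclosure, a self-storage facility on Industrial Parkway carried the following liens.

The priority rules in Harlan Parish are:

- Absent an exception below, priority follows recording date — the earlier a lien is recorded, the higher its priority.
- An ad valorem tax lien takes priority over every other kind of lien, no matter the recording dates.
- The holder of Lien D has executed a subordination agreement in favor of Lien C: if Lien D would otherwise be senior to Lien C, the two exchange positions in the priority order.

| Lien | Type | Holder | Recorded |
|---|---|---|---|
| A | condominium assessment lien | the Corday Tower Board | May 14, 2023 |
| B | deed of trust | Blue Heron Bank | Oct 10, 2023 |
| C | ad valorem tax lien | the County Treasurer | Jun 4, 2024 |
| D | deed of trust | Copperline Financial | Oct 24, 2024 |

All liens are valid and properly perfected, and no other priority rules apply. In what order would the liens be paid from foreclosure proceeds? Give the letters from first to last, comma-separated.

C, A, B, D

C is an ad valorem tax lien and takes priority over every other lien.
Remaining liens by effective date: A (May 14, 2023), B (Oct 10, 2023), D (Oct 24, 2024).
D is already junior to C, so the subordination agreement changes nothing.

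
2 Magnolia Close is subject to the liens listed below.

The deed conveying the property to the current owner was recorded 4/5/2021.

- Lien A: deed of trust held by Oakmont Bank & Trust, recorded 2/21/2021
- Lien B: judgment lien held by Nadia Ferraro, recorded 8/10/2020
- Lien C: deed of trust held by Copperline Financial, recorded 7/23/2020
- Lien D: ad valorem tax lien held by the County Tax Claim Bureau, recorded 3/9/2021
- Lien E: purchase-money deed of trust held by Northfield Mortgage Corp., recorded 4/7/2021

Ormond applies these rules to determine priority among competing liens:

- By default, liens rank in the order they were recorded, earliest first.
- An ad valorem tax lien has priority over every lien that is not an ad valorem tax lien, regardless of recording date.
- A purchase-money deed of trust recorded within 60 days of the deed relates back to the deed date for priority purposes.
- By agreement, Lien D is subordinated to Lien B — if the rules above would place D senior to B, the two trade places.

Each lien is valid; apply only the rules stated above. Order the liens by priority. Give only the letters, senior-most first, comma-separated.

Effective dates: E relates back to the deed date 4/5/2021.
D is an ad valorem tax lien, so it outranks all other liens regardless of date.
Among the remaining liens, by effective date: C (7/23/2020), B (8/10/2020), A (2/21/2021), E (4/5/2021).
The subordination applies — D was senior to B — so D and B swap.

B, C, D, A, E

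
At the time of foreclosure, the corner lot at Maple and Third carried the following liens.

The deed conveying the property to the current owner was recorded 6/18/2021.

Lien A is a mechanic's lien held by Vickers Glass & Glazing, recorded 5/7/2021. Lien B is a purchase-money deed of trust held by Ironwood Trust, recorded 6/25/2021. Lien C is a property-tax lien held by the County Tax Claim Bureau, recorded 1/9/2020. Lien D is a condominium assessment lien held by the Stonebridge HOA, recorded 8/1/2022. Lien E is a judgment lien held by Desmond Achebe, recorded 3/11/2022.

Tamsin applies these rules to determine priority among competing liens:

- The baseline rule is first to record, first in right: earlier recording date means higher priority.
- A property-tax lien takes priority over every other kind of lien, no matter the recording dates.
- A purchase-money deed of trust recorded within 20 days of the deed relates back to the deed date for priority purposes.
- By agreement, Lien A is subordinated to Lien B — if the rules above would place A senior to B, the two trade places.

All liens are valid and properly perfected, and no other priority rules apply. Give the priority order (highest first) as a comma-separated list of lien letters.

Adjusting effective dates: B's effective date is the deed date, 6/18/2021.
C, as a property-tax lien, has superpriority and ranks first.
Among the remaining liens, by effective date: A (5/7/2021), B (6/18/2021), E (3/11/2022), D (8/1/2022).
A would otherwise be senior to B, so under the subordination agreement A and B exchange positions.

C, B, A, E, D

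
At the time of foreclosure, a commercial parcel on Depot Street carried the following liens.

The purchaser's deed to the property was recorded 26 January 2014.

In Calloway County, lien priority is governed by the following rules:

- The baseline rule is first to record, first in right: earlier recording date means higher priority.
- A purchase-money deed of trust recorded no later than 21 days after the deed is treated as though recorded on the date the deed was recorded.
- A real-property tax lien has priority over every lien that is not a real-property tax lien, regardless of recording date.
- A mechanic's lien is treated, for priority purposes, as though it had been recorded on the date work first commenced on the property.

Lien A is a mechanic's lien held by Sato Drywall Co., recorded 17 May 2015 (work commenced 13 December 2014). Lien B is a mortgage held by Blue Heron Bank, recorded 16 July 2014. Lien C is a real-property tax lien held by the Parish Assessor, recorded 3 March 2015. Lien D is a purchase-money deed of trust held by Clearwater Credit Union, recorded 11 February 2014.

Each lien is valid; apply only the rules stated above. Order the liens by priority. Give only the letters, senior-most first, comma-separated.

C, D, B, A

Effective dates after the stated exceptions: A relates back to 13 December 2014 (work commenced); D was recorded within the 21-day window, so its effective date is the deed date 26 January 2014.
C, as a real-property tax lien, has superpriority and ranks first.
The other liens, earliest effective date first: D (26 January 2014), B (16 July 2014), A (13 December 2014).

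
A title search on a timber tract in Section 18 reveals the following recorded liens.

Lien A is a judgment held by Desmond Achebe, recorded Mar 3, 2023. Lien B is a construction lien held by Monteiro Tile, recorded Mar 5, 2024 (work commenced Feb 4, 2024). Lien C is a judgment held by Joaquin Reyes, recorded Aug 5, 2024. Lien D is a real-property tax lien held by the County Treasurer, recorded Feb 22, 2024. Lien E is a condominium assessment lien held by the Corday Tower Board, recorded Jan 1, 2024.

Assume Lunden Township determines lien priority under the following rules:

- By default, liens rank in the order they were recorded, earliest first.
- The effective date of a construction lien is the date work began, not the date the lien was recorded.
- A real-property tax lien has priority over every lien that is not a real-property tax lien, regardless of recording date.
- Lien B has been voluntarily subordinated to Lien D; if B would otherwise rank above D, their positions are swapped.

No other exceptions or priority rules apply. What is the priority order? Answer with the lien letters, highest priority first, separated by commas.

D, A, E, B, C

Adjusting effective dates: B relates back to Feb 4, 2024 (work commenced).
D is a real-property tax lien, so it outranks all other liens regardless of date.
Ordering the rest by effective date: A (Mar 3, 2023), E (Jan 1, 2024), B (Feb 4, 2024), C (Aug 5, 2024).
B already ranks below D; the subordination has no effect.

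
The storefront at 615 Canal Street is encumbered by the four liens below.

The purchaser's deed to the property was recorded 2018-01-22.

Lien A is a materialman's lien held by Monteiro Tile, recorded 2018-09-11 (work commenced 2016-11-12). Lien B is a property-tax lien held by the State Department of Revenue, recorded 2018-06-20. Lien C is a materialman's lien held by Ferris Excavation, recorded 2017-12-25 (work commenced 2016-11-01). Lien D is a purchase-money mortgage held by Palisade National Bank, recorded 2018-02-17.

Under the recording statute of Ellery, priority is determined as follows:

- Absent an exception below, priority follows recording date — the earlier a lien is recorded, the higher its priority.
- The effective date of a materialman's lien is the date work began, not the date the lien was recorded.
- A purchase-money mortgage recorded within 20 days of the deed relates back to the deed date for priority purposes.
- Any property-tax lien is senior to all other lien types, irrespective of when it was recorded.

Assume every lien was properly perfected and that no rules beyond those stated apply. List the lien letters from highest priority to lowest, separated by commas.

Adjusting effective dates: A's effective date is 2016-11-12, when work began; C's effective date is 2016-11-01, when work began; D was recorded 26 days after the deed — beyond 20 days — so no relation-back applies.
B, as a property-tax lien, has superpriority and ranks first.
The other liens, earliest effective date first: C (2016-11-01), A (2016-11-12), D (2018-02-17).

B, C, A, D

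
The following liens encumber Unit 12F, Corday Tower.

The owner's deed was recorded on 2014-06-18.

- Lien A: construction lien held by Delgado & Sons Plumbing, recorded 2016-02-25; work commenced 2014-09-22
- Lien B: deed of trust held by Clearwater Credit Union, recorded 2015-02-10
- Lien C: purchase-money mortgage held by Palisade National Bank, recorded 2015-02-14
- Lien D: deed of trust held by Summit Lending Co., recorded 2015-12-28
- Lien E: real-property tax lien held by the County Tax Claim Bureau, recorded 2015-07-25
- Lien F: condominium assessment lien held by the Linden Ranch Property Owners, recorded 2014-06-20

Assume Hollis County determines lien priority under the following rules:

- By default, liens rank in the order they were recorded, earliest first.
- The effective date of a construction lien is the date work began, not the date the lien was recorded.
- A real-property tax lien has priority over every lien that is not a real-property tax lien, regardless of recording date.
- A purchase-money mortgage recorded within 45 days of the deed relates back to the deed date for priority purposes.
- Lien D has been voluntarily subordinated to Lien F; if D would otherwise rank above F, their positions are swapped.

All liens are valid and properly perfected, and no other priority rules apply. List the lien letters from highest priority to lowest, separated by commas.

E, F, A, B, C, D

First, effective dates: A relates back to 2014-09-22 (work commenced); C missed the 45-day window (241 days after the deed), so its recording date stands.
E, as a real-property tax lien, has superpriority and ranks first.
Among the remaining liens, by effective date: F (2014-06-20), A (2014-09-22), B (2015-02-10), C (2015-02-14), D (2015-12-28).
D already ranks below F; the subordination has no effect.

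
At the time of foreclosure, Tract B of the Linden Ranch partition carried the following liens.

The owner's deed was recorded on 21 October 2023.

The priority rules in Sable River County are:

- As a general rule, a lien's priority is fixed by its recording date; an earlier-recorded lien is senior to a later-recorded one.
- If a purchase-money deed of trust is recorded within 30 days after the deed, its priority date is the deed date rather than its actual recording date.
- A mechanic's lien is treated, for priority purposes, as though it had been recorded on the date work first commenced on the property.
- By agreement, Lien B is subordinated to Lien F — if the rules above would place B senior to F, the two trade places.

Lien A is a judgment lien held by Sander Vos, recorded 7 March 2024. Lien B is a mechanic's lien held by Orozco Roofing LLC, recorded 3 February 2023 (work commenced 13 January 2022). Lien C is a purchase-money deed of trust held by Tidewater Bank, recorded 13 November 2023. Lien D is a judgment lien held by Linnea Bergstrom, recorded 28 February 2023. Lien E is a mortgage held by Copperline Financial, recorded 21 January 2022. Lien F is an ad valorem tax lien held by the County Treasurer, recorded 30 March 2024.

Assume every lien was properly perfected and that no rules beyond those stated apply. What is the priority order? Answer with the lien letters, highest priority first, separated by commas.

First, effective dates: B is treated as recorded 13 January 2022, the work-commencement date; C's effective date is the deed date, 21 October 2023.
By effective date, earliest first: B (13 January 2022), E (21 January 2022), D (28 February 2023), C (21 October 2023), A (7 March 2024), F (30 March 2024).
B is senior to F before the subordination, so the two trade places.

F, E, D, C, A, B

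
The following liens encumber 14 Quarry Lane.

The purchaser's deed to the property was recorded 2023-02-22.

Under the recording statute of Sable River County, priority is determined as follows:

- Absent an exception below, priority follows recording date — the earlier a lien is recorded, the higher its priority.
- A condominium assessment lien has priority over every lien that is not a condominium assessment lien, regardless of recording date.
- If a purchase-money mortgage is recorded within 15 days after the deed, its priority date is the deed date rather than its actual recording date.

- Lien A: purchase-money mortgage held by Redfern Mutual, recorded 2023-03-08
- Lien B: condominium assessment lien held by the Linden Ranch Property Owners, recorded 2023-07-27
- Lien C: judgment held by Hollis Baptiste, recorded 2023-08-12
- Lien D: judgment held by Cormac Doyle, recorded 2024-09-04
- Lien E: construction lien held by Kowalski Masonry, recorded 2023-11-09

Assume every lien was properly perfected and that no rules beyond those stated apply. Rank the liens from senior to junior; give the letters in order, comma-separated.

Effective dates after the stated exceptions: A's effective date is the deed date, 2023-02-22.
B, as a condominium assessment lien, has superpriority and ranks first.
The other liens, earliest effective date first: A (2023-02-22), C (2023-08-12), E (2023-11-09), D (2024-09-04).

B, A, C, E, D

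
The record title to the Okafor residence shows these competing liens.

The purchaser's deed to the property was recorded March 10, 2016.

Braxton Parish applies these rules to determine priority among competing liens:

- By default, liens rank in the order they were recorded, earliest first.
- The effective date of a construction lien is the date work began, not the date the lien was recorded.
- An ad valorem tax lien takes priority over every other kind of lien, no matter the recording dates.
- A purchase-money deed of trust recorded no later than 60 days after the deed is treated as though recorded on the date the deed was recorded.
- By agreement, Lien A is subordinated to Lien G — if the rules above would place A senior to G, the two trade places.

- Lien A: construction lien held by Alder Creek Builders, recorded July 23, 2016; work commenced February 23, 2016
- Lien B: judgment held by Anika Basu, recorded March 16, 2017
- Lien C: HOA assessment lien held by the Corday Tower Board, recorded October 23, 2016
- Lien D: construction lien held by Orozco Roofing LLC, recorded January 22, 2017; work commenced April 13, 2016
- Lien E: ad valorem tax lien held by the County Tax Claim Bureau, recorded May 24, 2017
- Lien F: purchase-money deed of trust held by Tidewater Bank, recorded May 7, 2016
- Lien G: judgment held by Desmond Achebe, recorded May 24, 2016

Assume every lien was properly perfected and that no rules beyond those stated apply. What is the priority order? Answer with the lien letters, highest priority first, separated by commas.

Adjusting effective dates: A relates back to February 23, 2016 (work commenced); D is treated as recorded April 13, 2016, the work-commencement date; F relates back to the deed date March 10, 2016.
E, as an ad valorem tax lien, has superpriority and ranks first.
Ordering the rest by effective date: A (February 23, 2016), F (March 10, 2016), D (April 13, 2016), G (May 24, 2016), C (October 23, 2016), B (March 16, 2017).
The subordination applies — A was senior to G — so A and G swap.

E, G, F, D, A, C, B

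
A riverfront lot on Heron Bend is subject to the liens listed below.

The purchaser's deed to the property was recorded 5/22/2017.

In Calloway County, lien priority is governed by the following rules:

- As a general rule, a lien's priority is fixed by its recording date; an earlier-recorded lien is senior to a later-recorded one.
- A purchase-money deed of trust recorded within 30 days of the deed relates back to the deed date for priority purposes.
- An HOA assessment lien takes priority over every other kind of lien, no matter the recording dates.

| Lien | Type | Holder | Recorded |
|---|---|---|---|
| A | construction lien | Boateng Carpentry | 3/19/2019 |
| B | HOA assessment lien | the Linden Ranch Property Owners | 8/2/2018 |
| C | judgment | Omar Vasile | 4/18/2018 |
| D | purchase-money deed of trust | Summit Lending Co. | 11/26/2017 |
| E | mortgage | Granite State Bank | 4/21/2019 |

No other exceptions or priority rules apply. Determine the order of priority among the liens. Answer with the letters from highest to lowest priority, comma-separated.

B, D, C, A, E

Adjusting effective dates: D was recorded 188 days after the deed — beyond 30 days — so no relation-back applies.
B is an HOA assessment lien, so it outranks all other liens regardless of date.
Ordering the rest by effective date: D (11/26/2017), C (4/18/2018), A (3/19/2019), E (4/21/2019).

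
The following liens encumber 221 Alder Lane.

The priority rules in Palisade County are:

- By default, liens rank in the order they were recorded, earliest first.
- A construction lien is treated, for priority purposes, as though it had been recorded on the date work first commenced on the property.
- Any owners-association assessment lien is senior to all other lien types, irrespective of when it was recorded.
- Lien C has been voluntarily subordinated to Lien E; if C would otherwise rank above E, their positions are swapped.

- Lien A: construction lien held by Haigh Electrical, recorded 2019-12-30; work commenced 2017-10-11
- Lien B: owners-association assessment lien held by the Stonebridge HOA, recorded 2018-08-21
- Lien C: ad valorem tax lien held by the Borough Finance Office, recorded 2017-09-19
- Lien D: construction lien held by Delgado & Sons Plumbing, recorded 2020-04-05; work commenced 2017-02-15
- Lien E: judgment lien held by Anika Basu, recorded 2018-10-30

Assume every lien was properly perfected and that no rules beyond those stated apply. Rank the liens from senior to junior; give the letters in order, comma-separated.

B, D, E, A, C

Effective dates after the stated exceptions: A is treated as recorded 2017-10-11, the work-commencement date; D is treated as recorded 2017-02-15, the work-commencement date.
As an owners-association assessment lien, B is senior to every other lien.
Among the remaining liens, by effective date: D (2017-02-15), C (2017-09-19), A (2017-10-11), E (2018-10-30).
The subordination applies — C was senior to E — so C and E swap.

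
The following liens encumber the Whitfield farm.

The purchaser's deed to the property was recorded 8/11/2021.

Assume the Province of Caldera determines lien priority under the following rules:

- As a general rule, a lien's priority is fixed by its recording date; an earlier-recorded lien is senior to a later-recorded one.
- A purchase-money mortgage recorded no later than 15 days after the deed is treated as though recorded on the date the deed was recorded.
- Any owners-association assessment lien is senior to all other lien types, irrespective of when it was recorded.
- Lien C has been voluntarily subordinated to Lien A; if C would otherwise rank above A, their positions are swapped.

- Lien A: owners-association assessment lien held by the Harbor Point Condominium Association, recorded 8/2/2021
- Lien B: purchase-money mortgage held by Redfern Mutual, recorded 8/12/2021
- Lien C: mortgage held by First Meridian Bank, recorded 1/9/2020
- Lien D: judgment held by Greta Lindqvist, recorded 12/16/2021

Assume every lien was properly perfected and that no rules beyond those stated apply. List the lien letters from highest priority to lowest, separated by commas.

A, C, B, D

Effective dates after the stated exceptions: B's effective date is the deed date, 8/11/2021.
A, as an owners-association assessment lien, has superpriority and ranks first.
Ordering the rest by effective date: C (1/9/2020), B (8/11/2021), D (12/16/2021).
C is already junior to A, so the subordination agreement changes nothing.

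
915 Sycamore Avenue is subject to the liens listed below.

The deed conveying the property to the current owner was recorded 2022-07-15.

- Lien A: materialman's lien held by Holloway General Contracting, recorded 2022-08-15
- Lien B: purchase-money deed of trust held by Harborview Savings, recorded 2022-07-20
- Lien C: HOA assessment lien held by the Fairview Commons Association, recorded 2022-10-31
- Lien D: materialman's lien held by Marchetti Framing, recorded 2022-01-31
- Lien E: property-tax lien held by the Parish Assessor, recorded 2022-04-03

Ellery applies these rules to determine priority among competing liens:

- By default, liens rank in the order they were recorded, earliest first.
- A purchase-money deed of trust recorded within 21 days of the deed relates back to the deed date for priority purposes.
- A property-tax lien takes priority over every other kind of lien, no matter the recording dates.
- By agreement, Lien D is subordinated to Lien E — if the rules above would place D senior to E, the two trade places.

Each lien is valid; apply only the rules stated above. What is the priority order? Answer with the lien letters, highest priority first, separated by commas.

E, D, B, A, C

First, effective dates: B relates back to the deed date 2022-07-15.
E is a property-tax lien, so it outranks all other liens regardless of date.
Among the remaining liens, by effective date: D (2022-01-31), B (2022-07-15), A (2022-08-15), C (2022-10-31).
D already ranks below E; the subordination has no effect.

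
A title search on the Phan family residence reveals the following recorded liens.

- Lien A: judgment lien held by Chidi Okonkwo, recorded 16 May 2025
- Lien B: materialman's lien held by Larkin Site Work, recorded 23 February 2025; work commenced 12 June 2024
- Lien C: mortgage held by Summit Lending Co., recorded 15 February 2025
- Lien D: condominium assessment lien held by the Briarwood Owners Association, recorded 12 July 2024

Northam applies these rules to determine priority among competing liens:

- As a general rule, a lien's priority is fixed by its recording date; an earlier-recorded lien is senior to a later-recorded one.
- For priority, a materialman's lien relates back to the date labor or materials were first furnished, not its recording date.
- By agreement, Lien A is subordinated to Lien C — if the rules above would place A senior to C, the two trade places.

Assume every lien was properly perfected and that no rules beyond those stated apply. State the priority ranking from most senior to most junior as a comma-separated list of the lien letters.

B, D, C, A

Effective dates after the stated exceptions: B's effective date is 12 June 2024, when work began.
By effective date, earliest first: B (12 June 2024), D (12 July 2024), C (15 February 2025), A (16 May 2025).
A already ranks below C; the subordination has no effect.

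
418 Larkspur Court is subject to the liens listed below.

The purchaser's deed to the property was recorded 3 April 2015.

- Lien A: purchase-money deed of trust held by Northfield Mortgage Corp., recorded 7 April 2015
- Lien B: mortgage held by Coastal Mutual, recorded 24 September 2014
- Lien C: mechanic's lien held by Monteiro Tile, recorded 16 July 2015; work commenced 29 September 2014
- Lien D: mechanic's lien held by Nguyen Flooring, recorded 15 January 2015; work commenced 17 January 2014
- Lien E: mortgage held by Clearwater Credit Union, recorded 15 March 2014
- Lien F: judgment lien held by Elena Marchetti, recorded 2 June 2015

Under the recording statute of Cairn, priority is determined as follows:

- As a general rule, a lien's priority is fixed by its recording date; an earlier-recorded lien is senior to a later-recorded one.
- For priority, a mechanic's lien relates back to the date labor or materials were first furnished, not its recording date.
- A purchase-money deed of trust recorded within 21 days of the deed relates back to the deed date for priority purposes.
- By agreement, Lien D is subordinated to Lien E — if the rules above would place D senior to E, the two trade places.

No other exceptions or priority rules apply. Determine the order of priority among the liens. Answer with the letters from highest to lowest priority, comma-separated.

Adjusting effective dates: A was recorded within the 21-day window, so its effective date is the deed date 3 April 2015; C relates back to 29 September 2014 (work commenced); D's effective date is 17 January 2014, when work began.
Sorted by effective date: D (17 January 2014), E (15 March 2014), B (24 September 2014), C (29 September 2014), A (3 April 2015), F (2 June 2015).
D would otherwise be senior to E, so under the subordination agreement D and E exchange positions.

E, D, B, C, A, F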